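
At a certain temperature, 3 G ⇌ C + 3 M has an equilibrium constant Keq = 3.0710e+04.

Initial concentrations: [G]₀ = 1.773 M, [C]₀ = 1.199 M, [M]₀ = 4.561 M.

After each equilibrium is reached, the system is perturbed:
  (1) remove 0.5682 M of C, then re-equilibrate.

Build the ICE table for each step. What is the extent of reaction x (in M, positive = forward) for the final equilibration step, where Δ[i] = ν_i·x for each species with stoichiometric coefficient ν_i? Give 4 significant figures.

Q₀ = 20.41 vs Keq = 3.0710e+04 ⇒ Q<K, forward
Step 1:
                  G         C         M
  Initial     1.773     1.199     4.561
  Change      -1.54    0.5133      1.54
  Equil      0.2331     1.712     6.101
  solve Keq expr → x = 0.5133; check Q = 3.0710e+04
Then remove 0.5682 M of C.
Step 2:
                  G         C         M
  Initial    0.2331     1.144     6.101
  Change   -0.02783  0.009277   0.02783
  Equil      0.2052     1.153     6.129
  solve Keq expr → x = 0.009277; check Q = 3.0710e+04

x = 0.009277 M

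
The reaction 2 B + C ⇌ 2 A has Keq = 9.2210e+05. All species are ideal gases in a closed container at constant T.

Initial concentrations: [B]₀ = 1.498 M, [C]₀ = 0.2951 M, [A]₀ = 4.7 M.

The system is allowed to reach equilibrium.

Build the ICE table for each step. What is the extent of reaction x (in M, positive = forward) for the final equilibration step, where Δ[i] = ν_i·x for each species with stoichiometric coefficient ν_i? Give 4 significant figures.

x = 0.2951 M

Q₀ = 33.36 vs Keq = 9.2210e+05 ⇒ Q<K, forward
Step 1:
                  B         C         A
  Initial     1.498    0.2951       4.7
  Change    -0.5901   -0.2951    0.5901
  Equil      0.9079 3.6822e-05      5.29
  solve Keq expr → x = 0.2951; check Q = 9.2210e+05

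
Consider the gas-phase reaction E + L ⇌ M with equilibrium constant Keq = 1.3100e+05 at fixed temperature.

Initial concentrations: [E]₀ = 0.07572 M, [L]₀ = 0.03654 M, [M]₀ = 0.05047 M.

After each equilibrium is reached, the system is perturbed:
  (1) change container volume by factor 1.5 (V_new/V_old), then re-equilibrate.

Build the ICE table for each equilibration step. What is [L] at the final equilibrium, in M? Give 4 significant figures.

Q₀ = 18.24 vs Keq = 1.3100e+05 ⇒ Q<K, forward
Step 1:
                    E           L           M
  I           0.07572     0.03654     0.05047
  C          -0.03652    -0.03652     0.03652
  E            0.0392  1.6942e-05     0.08699
  solve Keq expr → x = 0.03652; check Q = 1.3100e+05
Then change container volume by factor 1.5 (V_new/V_old).
Step 2:
                    E           L           M
  I           0.02613  1.1295e-05       0.058
  C        5.6420e-06  5.6420e-06 -5.6420e-06
  E           0.02614  1.6937e-05     0.05799
  solve Keq expr → x = -5.6420e-06; check Q = 1.3100e+05

[L]_eq = 1.6937e-05 M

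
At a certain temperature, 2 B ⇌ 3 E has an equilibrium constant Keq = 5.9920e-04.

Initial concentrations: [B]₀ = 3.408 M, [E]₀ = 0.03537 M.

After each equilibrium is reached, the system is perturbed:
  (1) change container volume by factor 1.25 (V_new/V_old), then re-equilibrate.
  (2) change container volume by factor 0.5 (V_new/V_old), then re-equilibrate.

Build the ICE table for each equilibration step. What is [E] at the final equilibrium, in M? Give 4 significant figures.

[E]_eq = 0.2569 M

Q₀ = 3.8098e-06 vs Keq = 5.9920e-04 ⇒ Q<K, forward
Step 1:
                    B           E
  init          3.408     0.03537
  Δ           -0.1012      0.1518
  eq            3.307      0.1871
  solve Keq expr → x = 0.05059; check Q = 5.9920e-04
Then change container volume by factor 1.25 (V_new/V_old).
Step 2:
                    B           E
  init          2.645      0.1497
  Δ         -0.007503     0.01125
  eq            2.638       0.161
  solve Keq expr → x = 0.003751; check Q = 5.9920e-04
Then change container volume by factor 0.5 (V_new/V_old).
Step 3:
                    B           E
  init          5.276      0.3219
  Δ           0.04334    -0.06501
  eq            5.319      0.2569
  solve Keq expr → x = -0.02167; check Q = 5.9920e-04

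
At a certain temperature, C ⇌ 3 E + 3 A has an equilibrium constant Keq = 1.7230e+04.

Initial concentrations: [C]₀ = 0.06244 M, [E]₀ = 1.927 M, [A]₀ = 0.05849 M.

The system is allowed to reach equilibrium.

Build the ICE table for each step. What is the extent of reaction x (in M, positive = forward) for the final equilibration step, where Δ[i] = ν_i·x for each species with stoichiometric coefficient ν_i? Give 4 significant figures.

x = 0.06243 M

Q₀ = 0.02293 vs Keq = 1.7230e+04 ⇒ Q<K, forward
Step 1:
                   C          E          A
  Initial    0.06244      1.927    0.05849
  Change    -0.06243     0.1873     0.1873
  Equil   8.1448e-06      2.114     0.2458
  solve Keq expr → x = 0.06243; check Q = 1.7230e+04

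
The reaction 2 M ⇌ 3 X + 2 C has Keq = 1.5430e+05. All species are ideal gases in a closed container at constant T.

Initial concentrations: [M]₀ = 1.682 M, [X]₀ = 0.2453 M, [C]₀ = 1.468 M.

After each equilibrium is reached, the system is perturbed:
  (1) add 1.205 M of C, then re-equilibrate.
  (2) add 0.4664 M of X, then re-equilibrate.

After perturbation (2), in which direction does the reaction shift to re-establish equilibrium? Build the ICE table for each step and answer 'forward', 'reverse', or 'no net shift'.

Direction: reverse

Q₀ = 0.01124 vs Keq = 1.5430e+05 ⇒ Q<K, forward
Step 1:
                  M         X         C
  init        1.682    0.2453     1.468
  Δ          -1.647      2.47     1.647
  eq        0.03547     2.715     3.115
  solve Keq expr → x = 0.8233; check Q = 1.5430e+05
Then add 1.205 M of C.
Step 2:
                  M         X         C
  init      0.03547     2.715      4.32
  Δ         0.01305  -0.01957  -0.01305
  eq        0.04852     2.696     4.306
  solve Keq expr → x = -0.006523; check Q = 1.5430e+05
Then add 0.4664 M of X.
Step 3:
                  M         X         C
  init      0.04852     3.162     4.306
  Δ          0.0124   -0.0186   -0.0124
  eq        0.06092     3.143     4.294
  solve Keq expr → x = -0.006202; check Q = 1.5430e+05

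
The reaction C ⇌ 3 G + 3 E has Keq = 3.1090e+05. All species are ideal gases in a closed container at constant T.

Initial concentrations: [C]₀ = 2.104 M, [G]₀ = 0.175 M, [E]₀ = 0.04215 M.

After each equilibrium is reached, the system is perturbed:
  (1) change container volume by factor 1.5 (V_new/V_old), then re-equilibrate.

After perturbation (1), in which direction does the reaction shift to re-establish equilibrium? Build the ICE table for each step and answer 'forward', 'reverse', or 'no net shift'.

Direction: forward

Q₀ = 1.9075e-07 vs Keq = 3.1090e+05 ⇒ Q<K, forward
Step 1:
                  C         G         E
  init        2.104     0.175   0.04215
  Δ          -1.957     5.871     5.871
  eq          0.147     6.046     5.913
  solve Keq expr → x = 1.957; check Q = 3.1090e+05
Then change container volume by factor 1.5 (V_new/V_old).
Step 2:
                  C         G         E
  init      0.09799     4.031     3.942
  Δ        -0.07969    0.2391    0.2391
  eq         0.0183      4.27     4.181
  solve Keq expr → x = 0.07969; check Q = 3.1090e+05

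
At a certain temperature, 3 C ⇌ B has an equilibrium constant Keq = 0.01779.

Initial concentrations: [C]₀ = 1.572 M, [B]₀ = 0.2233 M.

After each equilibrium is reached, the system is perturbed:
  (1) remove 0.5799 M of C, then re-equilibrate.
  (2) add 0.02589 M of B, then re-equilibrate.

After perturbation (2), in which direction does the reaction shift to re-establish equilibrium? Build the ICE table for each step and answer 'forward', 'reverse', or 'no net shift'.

Q₀ = 0.05748 vs Keq = 0.01779 ⇒ Q>K, reverse
Step 1:
                   C          B
  Initial      1.572     0.2233
  Change      0.3126    -0.1042
  Equil        1.885     0.1191
  solve Keq expr → x = -0.1042; check Q = 0.01779
Then remove 0.5799 M of C.
Step 2:
                   C          B
  Initial      1.305     0.1191
  Change      0.1819   -0.06063
  Equil        1.487    0.05845
  solve Keq expr → x = -0.06063; check Q = 0.01779
Then add 0.02589 M of B.
Step 3:
                   C          B
  Initial      1.487    0.08434
  Change     0.05679   -0.01893
  Equil        1.543    0.06541
  solve Keq expr → x = -0.01893; check Q = 0.01779

Direction: reverse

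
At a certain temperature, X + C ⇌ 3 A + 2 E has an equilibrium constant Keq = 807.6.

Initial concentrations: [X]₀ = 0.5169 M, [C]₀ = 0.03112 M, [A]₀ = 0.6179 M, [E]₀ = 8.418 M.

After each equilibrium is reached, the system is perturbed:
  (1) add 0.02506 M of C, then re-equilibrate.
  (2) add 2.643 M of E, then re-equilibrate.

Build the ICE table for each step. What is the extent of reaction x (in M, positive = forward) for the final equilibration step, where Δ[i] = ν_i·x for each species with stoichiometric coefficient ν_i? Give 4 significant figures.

Q₀ = 1039 vs Keq = 807.6 ⇒ Q>K, reverse
Step 1:
                  X         C         A         E
  I          0.5169   0.03112    0.6179     8.418
  C        0.005389  0.005389  -0.01617  -0.01078
  E          0.5223   0.03651    0.6017     8.407
  solve Keq expr → x = -0.005389; check Q = 807.6
Then add 0.02506 M of C.
Step 2:
                  X         C         A         E
  I          0.5223   0.06157    0.6017     8.407
  C        -0.01476  -0.01476   0.04427   0.02951
  E          0.5075   0.04681     0.646     8.437
  solve Keq expr → x = 0.01476; check Q = 807.6
Then add 2.643 M of E.
Step 3:
                  X         C         A         E
  I          0.5075   0.04681     0.646     11.08
  C         0.01548   0.01548  -0.04643  -0.03095
  E           0.523   0.06229    0.5996     11.05
  solve Keq expr → x = -0.01548; check Q = 807.6

x = -0.01548 M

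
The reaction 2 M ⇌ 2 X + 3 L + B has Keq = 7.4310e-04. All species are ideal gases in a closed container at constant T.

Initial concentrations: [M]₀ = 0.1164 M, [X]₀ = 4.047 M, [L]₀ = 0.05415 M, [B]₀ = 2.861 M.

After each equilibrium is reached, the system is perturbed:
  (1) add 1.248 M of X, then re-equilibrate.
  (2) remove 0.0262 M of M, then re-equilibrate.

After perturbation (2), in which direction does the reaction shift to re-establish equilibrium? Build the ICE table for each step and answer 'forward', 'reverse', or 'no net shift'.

Direction: reverse

Q₀ = 0.5491 vs Keq = 7.4310e-04 ⇒ Q>K, reverse
Step 1:
                   M          X          L          B
  Initial     0.1164      4.047    0.05415      2.861
  Change     0.03139   -0.03139   -0.04708   -0.01569
  Equil       0.1478      4.016   0.007072      2.845
  solve Keq expr → x = -0.01569; check Q = 7.4310e-04
Then add 1.248 M of X.
Step 2:
                   M          X          L          B
  Initial     0.1478      5.264   0.007072      2.845
  Change  7.6420e-04 -7.6420e-04  -0.001146 -3.8210e-04
  Equil       0.1485      5.263   0.005926      2.845
  solve Keq expr → x = -3.8210e-04; check Q = 7.4310e-04
Then remove 0.0262 M of M.
Step 3:
                   M          X          L          B
  Initial     0.1223      5.263   0.005926      2.845
  Change  4.7018e-04 -4.7018e-04 -7.0527e-04 -2.3509e-04
  Equil       0.1228      5.262   0.005221      2.845
  solve Keq expr → x = -2.3509e-04; check Q = 7.4310e-04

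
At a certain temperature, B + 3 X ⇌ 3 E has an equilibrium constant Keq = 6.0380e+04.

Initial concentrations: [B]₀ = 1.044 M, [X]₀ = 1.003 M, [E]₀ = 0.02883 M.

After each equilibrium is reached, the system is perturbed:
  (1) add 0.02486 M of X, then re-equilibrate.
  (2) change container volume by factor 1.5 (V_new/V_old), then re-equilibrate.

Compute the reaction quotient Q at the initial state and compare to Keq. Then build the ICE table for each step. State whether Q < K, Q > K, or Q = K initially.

Q₀ = 2.2747e-05; Q < K (proceeds forward)

Q₀ = 2.2747e-05 vs Keq = 6.0380e+04 ⇒ Q<K, forward
Step 1:
                  B         X         E
  init        1.044     1.003   0.02883
  Δ         -0.3248   -0.9745    0.9745
  eq         0.7192   0.02854     1.003
  solve Keq expr → x = 0.3248; check Q = 6.0380e+04
Then add 0.02486 M of X.
Step 2:
                  B         X         E
  init       0.7192    0.0534     1.003
  Δ       -0.008022  -0.02407   0.02407
  eq         0.7112   0.02934     1.027
  solve Keq expr → x = 0.008022; check Q = 6.0380e+04
Then change container volume by factor 1.5 (V_new/V_old).
Step 3:
                  B         X         E
  init       0.4741   0.01956    0.6849
  Δ       9.0902e-04  0.002727 -0.002727
  eq          0.475   0.02229    0.6822
  solve Keq expr → x = -9.0902e-04; check Q = 6.0380e+04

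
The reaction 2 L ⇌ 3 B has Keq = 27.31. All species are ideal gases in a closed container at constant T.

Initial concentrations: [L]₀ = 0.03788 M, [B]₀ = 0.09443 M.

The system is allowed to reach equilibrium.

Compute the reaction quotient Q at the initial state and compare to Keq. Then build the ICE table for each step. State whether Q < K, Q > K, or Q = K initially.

Q₀ = 0.5868 vs Keq = 27.31 ⇒ Q<K, forward
Step 1:
                    L           B
  init        0.03788     0.09443
  Δ           -0.0282     0.04231
  eq         0.009675      0.1367
  solve Keq expr → x = 0.0141; check Q = 27.31

Q₀ = 0.5868; Q < K (proceeds forward)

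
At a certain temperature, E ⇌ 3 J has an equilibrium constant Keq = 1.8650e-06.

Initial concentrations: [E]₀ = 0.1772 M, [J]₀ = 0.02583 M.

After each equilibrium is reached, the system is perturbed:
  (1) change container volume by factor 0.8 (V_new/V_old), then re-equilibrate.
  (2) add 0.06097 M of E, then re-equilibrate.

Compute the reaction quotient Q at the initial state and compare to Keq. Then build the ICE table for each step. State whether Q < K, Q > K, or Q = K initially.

Q₀ = 9.7254e-05 vs Keq = 1.8650e-06 ⇒ Q>K, reverse
Step 1:
                   E          J
  I           0.1772    0.02583
  C         0.006279   -0.01884
  E           0.1835   0.006994
  solve Keq expr → x = -0.006279; check Q = 1.8650e-06
Then change container volume by factor 0.8 (V_new/V_old).
Step 2:
                   E          J
  I           0.2293   0.008743
  C       4.0138e-04  -0.001204
  E           0.2297   0.007539
  solve Keq expr → x = -4.0138e-04; check Q = 1.8650e-06
Then add 0.06097 M of E.
Step 3:
                   E          J
  I           0.2907   0.007539
  C       -2.0446e-04 6.1339e-04
  E           0.2905   0.008152
  solve Keq expr → x = 2.0446e-04; check Q = 1.8650e-06

Q₀ = 9.7254e-05; Q > K (proceeds reverse)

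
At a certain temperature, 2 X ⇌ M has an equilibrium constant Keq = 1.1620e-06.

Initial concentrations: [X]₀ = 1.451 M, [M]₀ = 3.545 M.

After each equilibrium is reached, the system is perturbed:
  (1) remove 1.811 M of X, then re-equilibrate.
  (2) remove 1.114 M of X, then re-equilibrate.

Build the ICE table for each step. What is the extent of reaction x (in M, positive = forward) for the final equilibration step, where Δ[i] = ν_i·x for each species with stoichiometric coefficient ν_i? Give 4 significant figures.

x = -1.5981e-05 M

Q₀ = 1.684 vs Keq = 1.1620e-06 ⇒ Q>K, reverse
Step 1:
                    X           M
  Initial       1.451       3.545
  Change         7.09      -3.545
  Equil         8.541  8.4763e-05
  solve Keq expr → x = -3.545; check Q = 1.1620e-06
Then remove 1.811 M of X.
Step 2:
                    X           M
  Initial        6.73  8.4763e-05
  Change   6.4269e-05 -3.2134e-05
  Equil          6.73  5.2629e-05
  solve Keq expr → x = -3.2134e-05; check Q = 1.1620e-06
Then remove 1.114 M of X.
Step 3:
                    X           M
  Initial       5.616  5.2629e-05
  Change   3.1962e-05 -1.5981e-05
  Equil         5.616  3.6648e-05
  solve Keq expr → x = -1.5981e-05; check Q = 1.1620e-06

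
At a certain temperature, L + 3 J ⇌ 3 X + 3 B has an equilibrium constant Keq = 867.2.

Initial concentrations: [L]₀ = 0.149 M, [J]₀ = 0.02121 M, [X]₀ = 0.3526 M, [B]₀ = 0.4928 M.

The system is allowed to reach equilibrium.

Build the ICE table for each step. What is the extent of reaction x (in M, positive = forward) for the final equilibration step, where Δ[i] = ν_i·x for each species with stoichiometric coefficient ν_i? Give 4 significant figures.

x = -0.00369 M

Q₀ = 3690 vs Keq = 867.2 ⇒ Q>K, reverse
Step 1:
                    L           J           X           B
  Initial       0.149     0.02121      0.3526      0.4928
  Change      0.00369     0.01107    -0.01107    -0.01107
  Equil        0.1527     0.03228      0.3415      0.4817
  solve Keq expr → x = -0.00369; check Q = 867.2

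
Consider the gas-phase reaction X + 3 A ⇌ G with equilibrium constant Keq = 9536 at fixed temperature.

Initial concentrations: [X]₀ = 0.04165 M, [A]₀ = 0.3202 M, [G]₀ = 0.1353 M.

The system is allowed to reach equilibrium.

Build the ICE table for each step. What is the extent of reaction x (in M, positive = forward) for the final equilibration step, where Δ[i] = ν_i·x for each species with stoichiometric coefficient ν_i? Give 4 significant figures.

Q₀ = 98.95 vs Keq = 9536 ⇒ Q<K, forward
Step 1:
                   X          A          G
  I          0.04165     0.3202     0.1353
  C         -0.03942    -0.1183    0.03942
  E         0.002225     0.2019     0.1747
  solve Keq expr → x = 0.03942; check Q = 9536

x = 0.03942 M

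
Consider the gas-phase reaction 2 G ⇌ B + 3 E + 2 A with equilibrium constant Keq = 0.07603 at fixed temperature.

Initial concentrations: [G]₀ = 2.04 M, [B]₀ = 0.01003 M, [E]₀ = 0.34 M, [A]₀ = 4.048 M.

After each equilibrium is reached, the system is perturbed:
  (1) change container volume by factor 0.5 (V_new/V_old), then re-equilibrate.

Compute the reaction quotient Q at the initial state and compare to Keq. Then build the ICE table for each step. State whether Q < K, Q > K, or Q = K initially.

Q₀ = 0.001552; Q < K (proceeds forward)

Q₀ = 0.001552 vs Keq = 0.07603 ⇒ Q<K, forward
Step 1:
                    G           B           E           A
  I              2.04     0.01003        0.34       4.048
  C           -0.1503     0.07516      0.2255      0.1503
  E              1.89     0.08519      0.5655       4.198
  solve Keq expr → x = 0.07516; check Q = 0.07603
Then change container volume by factor 0.5 (V_new/V_old).
Step 2:
                    G           B           E           A
  I             3.779      0.1704       1.131       8.397
  C            0.2529     -0.1265     -0.3794     -0.2529
  E             4.032     0.04391      0.7516       8.144
  solve Keq expr → x = -0.1265; check Q = 0.07603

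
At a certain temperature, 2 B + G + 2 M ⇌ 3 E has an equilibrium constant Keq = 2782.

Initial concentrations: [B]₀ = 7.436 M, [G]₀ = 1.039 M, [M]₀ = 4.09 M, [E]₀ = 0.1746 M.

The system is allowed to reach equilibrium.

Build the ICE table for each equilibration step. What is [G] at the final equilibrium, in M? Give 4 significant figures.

[G]_eq = 1.1024e-04 M

Q₀ = 5.5385e-06 vs Keq = 2782 ⇒ Q<K, forward
Step 1:
                   B          G          M          E
  Initial      7.436      1.039       4.09     0.1746
  Change      -2.078     -1.039     -2.078      3.117
  Equil        5.358 1.1024e-04      2.012      3.291
  solve Keq expr → x = 1.039; check Q = 2782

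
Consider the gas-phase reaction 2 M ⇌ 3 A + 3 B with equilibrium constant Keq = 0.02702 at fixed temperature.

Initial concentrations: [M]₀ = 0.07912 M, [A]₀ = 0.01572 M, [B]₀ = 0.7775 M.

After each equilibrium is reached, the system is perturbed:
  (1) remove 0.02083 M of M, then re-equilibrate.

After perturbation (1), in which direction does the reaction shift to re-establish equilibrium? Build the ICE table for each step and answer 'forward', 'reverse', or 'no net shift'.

Q₀ = 2.9167e-04 vs Keq = 0.02702 ⇒ Q<K, forward
Step 1:
                  M         A         B
  I         0.07912   0.01572    0.7775
  C        -0.02476   0.03714   0.03714
  E         0.05436   0.05286    0.8146
  solve Keq expr → x = 0.01238; check Q = 0.02702
Then remove 0.02083 M of M.
Step 2:
                  M         A         B
  I         0.03353   0.05286    0.8146
  C        0.006276 -0.009414 -0.009414
  E         0.03981   0.04345    0.8052
  solve Keq expr → x = -0.003138; check Q = 0.02702

Direction: reverse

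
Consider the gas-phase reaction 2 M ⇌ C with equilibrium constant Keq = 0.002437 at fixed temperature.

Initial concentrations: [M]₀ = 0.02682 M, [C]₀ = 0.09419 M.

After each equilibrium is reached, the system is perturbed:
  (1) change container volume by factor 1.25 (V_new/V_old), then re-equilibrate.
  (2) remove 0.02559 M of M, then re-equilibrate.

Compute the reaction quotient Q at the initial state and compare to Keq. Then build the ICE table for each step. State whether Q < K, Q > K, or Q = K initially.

Q₀ = 130.9; Q > K (proceeds reverse)

Q₀ = 130.9 vs Keq = 0.002437 ⇒ Q>K, reverse
Step 1:
                  M         C
  Initial   0.02682   0.09419
  Change     0.1882  -0.09408
  Equil       0.215 1.1262e-04
  solve Keq expr → x = -0.09408; check Q = 0.002437
Then change container volume by factor 1.25 (V_new/V_old).
Step 2:
                  M         C
  Initial     0.172 9.0099e-05
  Change  3.5979e-05 -1.7990e-05
  Equil       0.172 7.2109e-05
  solve Keq expr → x = -1.7990e-05; check Q = 0.002437
Then remove 0.02559 M of M.
Step 3:
                  M         C
  Initial    0.1464 7.2109e-05
  Change  3.9661e-05 -1.9831e-05
  Equil      0.1465 5.2279e-05
  solve Keq expr → x = -1.9831e-05; check Q = 0.002437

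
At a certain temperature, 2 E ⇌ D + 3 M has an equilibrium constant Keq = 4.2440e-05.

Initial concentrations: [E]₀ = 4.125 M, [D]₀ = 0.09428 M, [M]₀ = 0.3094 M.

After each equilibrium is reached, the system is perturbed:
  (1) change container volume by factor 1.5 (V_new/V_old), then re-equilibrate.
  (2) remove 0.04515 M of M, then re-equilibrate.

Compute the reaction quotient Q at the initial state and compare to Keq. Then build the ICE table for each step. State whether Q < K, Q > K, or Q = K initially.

Q₀ = 1.6411e-04; Q > K (proceeds reverse)

Q₀ = 1.6411e-04 vs Keq = 4.2440e-05 ⇒ Q>K, reverse
Step 1:
                    E           D           M
  I             4.125     0.09428      0.3094
  C           0.05681    -0.02841    -0.08522
  E             4.182     0.06587      0.2242
  solve Keq expr → x = -0.02841; check Q = 4.2440e-05
Then change container volume by factor 1.5 (V_new/V_old).
Step 2:
                    E           D           M
  I             2.788     0.04392      0.1495
  C          -0.02122     0.01061     0.03183
  E             2.767     0.05453      0.1813
  solve Keq expr → x = 0.01061; check Q = 4.2440e-05
Then remove 0.04515 M of M.
Step 3:
                    E           D           M
  I             2.767     0.05453      0.1361
  C          -0.02224     0.01112     0.03336
  E             2.744     0.06565      0.1695
  solve Keq expr → x = 0.01112; check Q = 4.2440e-05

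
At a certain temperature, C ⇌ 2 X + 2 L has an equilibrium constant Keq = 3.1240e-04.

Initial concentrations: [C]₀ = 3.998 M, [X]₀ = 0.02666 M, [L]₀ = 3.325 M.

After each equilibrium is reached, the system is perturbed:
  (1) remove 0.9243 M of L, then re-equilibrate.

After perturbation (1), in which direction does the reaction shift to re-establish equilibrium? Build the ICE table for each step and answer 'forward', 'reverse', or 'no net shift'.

Q₀ = 0.001965 vs Keq = 3.1240e-04 ⇒ Q>K, reverse
Step 1:
                  C         X         L
  Initial     3.998   0.02666     3.325
  Change   0.007985  -0.01597  -0.01597
  Equil       4.006   0.01069     3.309
  solve Keq expr → x = -0.007985; check Q = 3.1240e-04
Then remove 0.9243 M of L.
Step 2:
                  C         X         L
  Initial     4.006   0.01069     2.385
  Change  -0.002057  0.004114  0.004114
  Equil       4.004   0.01481     2.389
  solve Keq expr → x = 0.002057; check Q = 3.1240e-04

Direction: forward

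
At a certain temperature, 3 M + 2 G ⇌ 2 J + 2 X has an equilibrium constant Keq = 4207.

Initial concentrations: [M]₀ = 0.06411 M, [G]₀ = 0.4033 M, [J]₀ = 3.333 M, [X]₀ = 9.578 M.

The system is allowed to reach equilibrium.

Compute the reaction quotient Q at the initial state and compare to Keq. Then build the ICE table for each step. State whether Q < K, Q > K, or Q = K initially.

Q₀ = 2.3779e+07; Q > K (proceeds reverse)

Q₀ = 2.3779e+07 vs Keq = 4207 ⇒ Q>K, reverse
Step 1:
                   M          G          J          X
  I          0.06411     0.4033      3.333      9.578
  C           0.5864     0.3909    -0.3909    -0.3909
  E           0.6505     0.7942      2.942      9.187
  solve Keq expr → x = -0.1955; check Q = 4207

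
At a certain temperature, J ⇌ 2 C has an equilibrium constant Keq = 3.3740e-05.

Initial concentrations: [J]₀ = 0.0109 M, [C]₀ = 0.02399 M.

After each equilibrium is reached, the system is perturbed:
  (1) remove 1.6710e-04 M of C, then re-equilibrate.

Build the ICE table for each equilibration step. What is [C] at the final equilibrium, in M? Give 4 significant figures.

Q₀ = 0.0528 vs Keq = 3.3740e-05 ⇒ Q>K, reverse
Step 1:
                  J         C
  Initial    0.0109   0.02399
  Change    0.01156  -0.02312
  Equil     0.02246 8.7051e-04
  solve Keq expr → x = -0.01156; check Q = 3.3740e-05
Then remove 1.6710e-04 M of C.
Step 2:
                  J         C
  Initial   0.02246 7.0341e-04
  Change  -8.2747e-05 1.6549e-04
  Equil     0.02238 8.6891e-04
  solve Keq expr → x = 8.2747e-05; check Q = 3.3740e-05

[C]_eq = 8.6891e-04 M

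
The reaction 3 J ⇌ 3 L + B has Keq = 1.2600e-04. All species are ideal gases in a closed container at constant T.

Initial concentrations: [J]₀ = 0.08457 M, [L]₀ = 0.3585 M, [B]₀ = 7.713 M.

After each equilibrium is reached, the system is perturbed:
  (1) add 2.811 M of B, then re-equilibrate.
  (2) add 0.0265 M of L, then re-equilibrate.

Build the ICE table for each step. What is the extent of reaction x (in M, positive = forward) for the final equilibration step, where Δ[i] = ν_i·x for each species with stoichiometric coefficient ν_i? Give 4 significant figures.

x = -0.008634 M

Q₀ = 587.5 vs Keq = 1.2600e-04 ⇒ Q>K, reverse
Step 1:
                  J         L         B
  Initial   0.08457    0.3585     7.713
  Change     0.3475   -0.3475   -0.1158
  Equil      0.4321   0.01102     7.597
  solve Keq expr → x = -0.1158; check Q = 1.2600e-04
Then add 2.811 M of B.
Step 2:
                  J         L         B
  Initial    0.4321   0.01102     10.41
  Change   0.001073 -0.001073 -3.5763e-04
  Equil      0.4331  0.009945     10.41
  solve Keq expr → x = -3.5763e-04; check Q = 1.2600e-04
Then add 0.0265 M of L.
Step 3:
                  J         L         B
  Initial    0.4331   0.03645     10.41
  Change     0.0259   -0.0259 -0.008634
  Equil       0.459   0.01054      10.4
  solve Keq expr → x = -0.008634; check Q = 1.2600e-04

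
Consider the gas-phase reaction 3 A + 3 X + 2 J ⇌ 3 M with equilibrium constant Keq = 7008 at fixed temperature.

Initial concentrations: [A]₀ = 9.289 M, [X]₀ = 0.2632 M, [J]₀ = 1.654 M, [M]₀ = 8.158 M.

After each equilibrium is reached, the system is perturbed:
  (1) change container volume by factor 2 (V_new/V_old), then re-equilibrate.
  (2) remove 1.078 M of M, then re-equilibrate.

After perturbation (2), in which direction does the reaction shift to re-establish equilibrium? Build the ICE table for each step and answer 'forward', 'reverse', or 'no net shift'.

Direction: forward

Q₀ = 13.58 vs Keq = 7008 ⇒ Q<K, forward
Step 1:
                  A         X         J         M
  I           9.289    0.2632     1.654     8.158
  C         -0.2264   -0.2264   -0.1509    0.2264
  E           9.063   0.03684     1.503     8.384
  solve Keq expr → x = 0.07545; check Q = 7008
Then change container volume by factor 2 (V_new/V_old).
Step 2:
                  A         X         J         M
  I           4.531   0.01842    0.7515     4.192
  C         0.03781   0.03781    0.0252  -0.03781
  E           4.569   0.05623    0.7768     4.154
  solve Keq expr → x = -0.0126; check Q = 7008
Then remove 1.078 M of M.
Step 3:
                  A         X         J         M
  I           4.569   0.05623    0.7768     3.076
  C        -0.01394  -0.01394 -0.009291   0.01394
  E           4.555   0.04229    0.7675      3.09
  solve Keq expr → x = 0.004645; check Q = 7008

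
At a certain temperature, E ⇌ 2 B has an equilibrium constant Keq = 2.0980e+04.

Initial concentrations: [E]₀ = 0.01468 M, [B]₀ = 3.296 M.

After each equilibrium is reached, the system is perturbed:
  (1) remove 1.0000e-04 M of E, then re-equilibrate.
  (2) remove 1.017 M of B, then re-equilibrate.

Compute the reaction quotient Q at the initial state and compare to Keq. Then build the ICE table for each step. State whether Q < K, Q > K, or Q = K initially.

Q₀ = 740 vs Keq = 2.0980e+04 ⇒ Q<K, forward
Step 1:
                  E         B
  I         0.01468     3.296
  C        -0.01415   0.02831
  E       5.2674e-04     3.324
  solve Keq expr → x = 0.01415; check Q = 2.0980e+04
Then remove 1.0000e-04 M of E.
Step 2:
                  E         B
  I       4.2674e-04     3.324
  C       9.9937e-05 -1.9987e-04
  E       5.2668e-04     3.324
  solve Keq expr → x = -9.9937e-05; check Q = 2.0980e+04
Then remove 1.017 M of B.
Step 3:
                  E         B
  I       5.2668e-04     2.307
  C       -2.7285e-04 5.4570e-04
  E       2.5383e-04     2.308
  solve Keq expr → x = 2.7285e-04; check Q = 2.0980e+04

Q₀ = 740; Q < K (proceeds forward)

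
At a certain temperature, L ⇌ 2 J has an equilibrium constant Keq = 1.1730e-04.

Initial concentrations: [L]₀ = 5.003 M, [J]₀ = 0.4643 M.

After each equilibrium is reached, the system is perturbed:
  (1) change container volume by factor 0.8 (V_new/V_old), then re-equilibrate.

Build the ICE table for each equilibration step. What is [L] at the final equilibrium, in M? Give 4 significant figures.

[L]_eq = 6.53 M

Q₀ = 0.04309 vs Keq = 1.1730e-04 ⇒ Q>K, reverse
Step 1:
                   L          J
  Initial      5.003     0.4643
  Change      0.2198    -0.4395
  Equil        5.223    0.02475
  solve Keq expr → x = -0.2198; check Q = 1.1730e-04
Then change container volume by factor 0.8 (V_new/V_old).
Step 2:
                   L          J
  Initial      6.528    0.03094
  Change    0.001631  -0.003263
  Equil         6.53    0.02768
  solve Keq expr → x = -0.001631; check Q = 1.1730e-04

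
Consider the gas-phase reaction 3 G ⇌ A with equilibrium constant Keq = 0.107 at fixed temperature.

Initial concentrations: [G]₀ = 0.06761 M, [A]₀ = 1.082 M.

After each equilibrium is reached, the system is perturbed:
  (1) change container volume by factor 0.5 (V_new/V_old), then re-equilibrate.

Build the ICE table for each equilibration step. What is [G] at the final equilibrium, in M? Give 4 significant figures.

Q₀ = 3501 vs Keq = 0.107 ⇒ Q>K, reverse
Step 1:
                    G           A
  Initial     0.06761       1.082
  Change        1.642     -0.5473
  Equil          1.71      0.5347
  solve Keq expr → x = -0.5473; check Q = 0.107
Then change container volume by factor 0.5 (V_new/V_old).
Step 2:
                    G           A
  Initial       3.419       1.069
  Change       -1.052      0.3506
  Equil         2.368        1.42
  solve Keq expr → x = 0.3506; check Q = 0.107

[G]_eq = 2.368 M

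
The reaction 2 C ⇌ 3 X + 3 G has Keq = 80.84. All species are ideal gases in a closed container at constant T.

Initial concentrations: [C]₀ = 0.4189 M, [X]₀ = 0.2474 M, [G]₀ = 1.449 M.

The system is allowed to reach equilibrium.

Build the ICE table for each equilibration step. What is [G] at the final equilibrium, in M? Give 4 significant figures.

[G]_eq = 1.855 M

Q₀ = 0.2625 vs Keq = 80.84 ⇒ Q<K, forward
Step 1:
                    C           X           G
  I            0.4189      0.2474       1.449
  C           -0.2706      0.4058      0.4058
  E            0.1483      0.6532       1.855
  solve Keq expr → x = 0.1353; check Q = 80.84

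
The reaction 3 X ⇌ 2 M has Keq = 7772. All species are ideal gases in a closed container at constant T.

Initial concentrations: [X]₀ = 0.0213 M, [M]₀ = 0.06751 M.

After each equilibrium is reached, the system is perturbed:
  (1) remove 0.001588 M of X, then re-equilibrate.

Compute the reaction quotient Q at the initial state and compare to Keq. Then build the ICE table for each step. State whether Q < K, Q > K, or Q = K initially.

Q₀ = 471.6; Q < K (proceeds forward)

Q₀ = 471.6 vs Keq = 7772 ⇒ Q<K, forward
Step 1:
                   X          M
  Initial     0.0213    0.06751
  Change    -0.01227   0.008178
  Equil     0.009033    0.07569
  solve Keq expr → x = 0.004089; check Q = 7772
Then remove 0.001588 M of X.
Step 2:
                   X          M
  Initial   0.007445    0.07569
  Change    0.001508  -0.001005
  Equil     0.008953    0.07468
  solve Keq expr → x = -5.0261e-04; check Q = 7772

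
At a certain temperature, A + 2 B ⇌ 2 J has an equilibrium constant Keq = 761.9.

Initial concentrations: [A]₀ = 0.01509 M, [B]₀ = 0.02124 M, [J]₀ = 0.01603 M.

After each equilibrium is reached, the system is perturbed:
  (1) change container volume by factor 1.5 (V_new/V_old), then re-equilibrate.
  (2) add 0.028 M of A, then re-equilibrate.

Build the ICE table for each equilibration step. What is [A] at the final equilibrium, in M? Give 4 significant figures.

[A]_eq = 0.03304 M

Q₀ = 37.75 vs Keq = 761.9 ⇒ Q<K, forward
Step 1:
                    A           B           J
  I           0.01509     0.02124     0.01603
  C         -0.005574    -0.01115     0.01115
  E          0.009516     0.01009     0.02718
  solve Keq expr → x = 0.005574; check Q = 761.9
Then change container volume by factor 1.5 (V_new/V_old).
Step 2:
                    A           B           J
  I          0.006344    0.006729     0.01812
  C        4.3228e-04  8.6456e-04 -8.6456e-04
  E          0.006777    0.007593     0.01725
  solve Keq expr → x = -4.3228e-04; check Q = 761.9
Then add 0.028 M of A.
Step 3:
                    A           B           J
  I           0.03478    0.007593     0.01725
  C         -0.001732   -0.003464    0.003464
  E           0.03304    0.004129     0.02072
  solve Keq expr → x = 0.001732; check Q = 761.9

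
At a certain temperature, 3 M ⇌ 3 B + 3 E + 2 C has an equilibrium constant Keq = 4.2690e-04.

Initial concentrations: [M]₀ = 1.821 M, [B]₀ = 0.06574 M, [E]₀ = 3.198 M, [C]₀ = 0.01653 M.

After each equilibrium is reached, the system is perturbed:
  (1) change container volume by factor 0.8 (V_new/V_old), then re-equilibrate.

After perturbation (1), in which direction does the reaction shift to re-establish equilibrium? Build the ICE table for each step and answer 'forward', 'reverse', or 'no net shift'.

Direction: reverse

Q₀ = 4.2048e-07 vs Keq = 4.2690e-04 ⇒ Q<K, forward
Step 1:
                  M         B         E         C
  Initial     1.821   0.06574     3.198   0.01653
  Change    -0.1189    0.1189    0.1189   0.07924
  Equil       1.702    0.1846     3.317   0.09577
  solve Keq expr → x = 0.03962; check Q = 4.2690e-04
Then change container volume by factor 0.8 (V_new/V_old).
Step 2:
                  M         B         E         C
  Initial     2.128    0.2307     4.146    0.1197
  Change    0.03862  -0.03862  -0.03862  -0.02574
  Equil       2.166    0.1921     4.107   0.09397
  solve Keq expr → x = -0.01287; check Q = 4.2690e-04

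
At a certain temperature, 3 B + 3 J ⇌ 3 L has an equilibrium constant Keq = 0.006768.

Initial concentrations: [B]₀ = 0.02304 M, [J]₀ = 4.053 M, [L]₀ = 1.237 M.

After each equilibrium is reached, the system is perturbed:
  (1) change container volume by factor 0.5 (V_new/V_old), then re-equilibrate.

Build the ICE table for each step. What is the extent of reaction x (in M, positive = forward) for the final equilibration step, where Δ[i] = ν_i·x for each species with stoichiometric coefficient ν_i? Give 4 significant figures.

Q₀ = 2325 vs Keq = 0.006768 ⇒ Q>K, reverse
Step 1:
                  B         J         L
  Initial   0.02304     4.053     1.237
  Change     0.6442    0.6442   -0.6442
  Equil      0.6672     4.697    0.5928
  solve Keq expr → x = -0.2147; check Q = 0.006768
Then change container volume by factor 0.5 (V_new/V_old).
Step 2:
                  B         J         L
  Initial     1.334     9.394     1.186
  Change    -0.4014   -0.4014    0.4014
  Equil       0.933     8.993     1.587
  solve Keq expr → x = 0.1338; check Q = 0.006768

x = 0.1338 M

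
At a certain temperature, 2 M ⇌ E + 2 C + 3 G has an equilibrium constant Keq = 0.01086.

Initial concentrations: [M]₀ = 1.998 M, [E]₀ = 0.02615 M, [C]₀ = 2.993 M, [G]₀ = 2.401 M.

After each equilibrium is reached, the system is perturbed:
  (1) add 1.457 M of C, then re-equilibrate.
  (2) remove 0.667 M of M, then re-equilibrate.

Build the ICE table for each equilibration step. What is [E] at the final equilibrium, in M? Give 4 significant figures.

Q₀ = 0.8122 vs Keq = 0.01086 ⇒ Q>K, reverse
Step 1:
                  M         E         C         G
  init        1.998   0.02615     2.993     2.401
  Δ         0.05146  -0.02573  -0.05146  -0.07719
  eq          2.049 4.2010e-04     2.942     2.324
  solve Keq expr → x = -0.02573; check Q = 0.01086
Then add 1.457 M of C.
Step 2:
                  M         E         C         G
  init        2.049 4.2010e-04     4.399     2.324
  Δ       4.6385e-04 -2.3193e-04 -4.6385e-04 -6.9578e-04
  eq           2.05 1.8818e-04     4.398     2.323
  solve Keq expr → x = -2.3193e-04; check Q = 0.01086
Then remove 0.667 M of M.
Step 3:
                  M         E         C         G
  init        1.383 1.8818e-04     4.398     2.323
  Δ       2.0494e-04 -1.0247e-04 -2.0494e-04 -3.0740e-04
  eq          1.383 8.5710e-05     4.398     2.323
  solve Keq expr → x = -1.0247e-04; check Q = 0.01086

[E]_eq = 8.5710e-05 M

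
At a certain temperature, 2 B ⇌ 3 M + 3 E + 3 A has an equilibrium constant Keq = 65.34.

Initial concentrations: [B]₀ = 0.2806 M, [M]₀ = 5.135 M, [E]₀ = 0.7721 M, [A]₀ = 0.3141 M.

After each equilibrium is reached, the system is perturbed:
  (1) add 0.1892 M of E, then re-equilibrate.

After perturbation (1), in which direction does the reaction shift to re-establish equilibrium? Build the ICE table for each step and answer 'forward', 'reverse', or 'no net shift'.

Direction: reverse

Q₀ = 24.53 vs Keq = 65.34 ⇒ Q<K, forward
Step 1:
                   B          M          E          A
  I           0.2806      5.135     0.7721     0.3141
  C         -0.03581    0.05372    0.05372    0.05372
  E           0.2448      5.189     0.8258     0.3678
  solve Keq expr → x = 0.01791; check Q = 65.34
Then add 0.1892 M of E.
Step 2:
                   B          M          E          A
  I           0.2448      5.189      1.015     0.3678
  C          0.02376   -0.03564   -0.03564   -0.03564
  E           0.2685      5.153     0.9794     0.3322
  solve Keq expr → x = -0.01188; check Q = 65.34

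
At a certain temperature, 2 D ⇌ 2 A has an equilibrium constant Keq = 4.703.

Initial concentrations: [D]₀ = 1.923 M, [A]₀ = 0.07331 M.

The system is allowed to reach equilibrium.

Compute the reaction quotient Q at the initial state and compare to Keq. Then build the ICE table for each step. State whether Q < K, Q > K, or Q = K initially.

Q₀ = 0.001453; Q < K (proceeds forward)

Q₀ = 0.001453 vs Keq = 4.703 ⇒ Q<K, forward
Step 1:
                   D          A
  I            1.923    0.07331
  C           -1.293      1.293
  E             0.63      1.366
  solve Keq expr → x = 0.6465; check Q = 4.703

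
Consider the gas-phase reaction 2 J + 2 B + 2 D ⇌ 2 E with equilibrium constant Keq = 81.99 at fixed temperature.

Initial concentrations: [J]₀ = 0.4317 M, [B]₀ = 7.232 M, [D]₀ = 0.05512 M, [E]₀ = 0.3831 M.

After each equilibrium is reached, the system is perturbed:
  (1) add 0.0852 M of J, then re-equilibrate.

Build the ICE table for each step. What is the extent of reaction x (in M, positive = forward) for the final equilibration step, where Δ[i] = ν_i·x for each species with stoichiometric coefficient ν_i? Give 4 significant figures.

Q₀ = 4.956 vs Keq = 81.99 ⇒ Q<K, forward
Step 1:
                  J         B         D         E
  I          0.4317     7.232   0.05512    0.3831
  C        -0.03865  -0.03865  -0.03865   0.03865
  E          0.3931     7.193   0.01647    0.4217
  solve Keq expr → x = 0.01932; check Q = 81.99
Then add 0.0852 M of J.
Step 2:
                  J         B         D         E
  I          0.4783     7.193   0.01647    0.4217
  C       -0.002762 -0.002762 -0.002762  0.002762
  E          0.4755     7.191   0.01371    0.4245
  solve Keq expr → x = 0.001381; check Q = 81.99

x = 0.001381 M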